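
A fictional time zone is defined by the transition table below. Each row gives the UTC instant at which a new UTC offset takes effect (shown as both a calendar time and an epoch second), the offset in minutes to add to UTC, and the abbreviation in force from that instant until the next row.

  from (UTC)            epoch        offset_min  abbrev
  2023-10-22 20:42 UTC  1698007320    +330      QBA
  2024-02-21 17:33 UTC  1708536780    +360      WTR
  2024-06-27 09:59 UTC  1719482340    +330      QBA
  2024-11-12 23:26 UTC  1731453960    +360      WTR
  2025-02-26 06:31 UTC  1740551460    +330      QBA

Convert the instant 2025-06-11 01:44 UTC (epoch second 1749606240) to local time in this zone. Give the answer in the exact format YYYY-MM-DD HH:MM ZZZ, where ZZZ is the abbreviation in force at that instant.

Query: 2025-06-11 01:44 UTC
Rule 5/5 (QBA, +05:30): 2025-02-26 06:31 UTC ≤ query < +∞
1·60 + 44 + 330 = 434 min
434 = 0·1440 + 434; 434 = 7·60 + 14 → 07:14, same day
→ 2025-06-11 07:14 QBA

2025-06-11 07:14 QBA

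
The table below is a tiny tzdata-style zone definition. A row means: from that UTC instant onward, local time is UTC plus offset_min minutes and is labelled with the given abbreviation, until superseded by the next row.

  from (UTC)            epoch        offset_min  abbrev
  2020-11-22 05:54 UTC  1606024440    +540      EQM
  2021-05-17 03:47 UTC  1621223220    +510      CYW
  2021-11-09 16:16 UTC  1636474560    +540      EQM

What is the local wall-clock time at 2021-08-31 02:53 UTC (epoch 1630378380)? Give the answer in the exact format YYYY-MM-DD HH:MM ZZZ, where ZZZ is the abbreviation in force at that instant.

2021-08-31 11:23 CYW

Query: 2021-08-31 02:53 UTC
Rule 2/3 (CYW, +08:30): 2021-05-17 03:47 UTC ≤ query < 2021-11-09 16:16 UTC
2·60 + 53 + 510 = 683 min
683 = 0·1440 + 683; 683 = 11·60 + 23 → 11:23, same day
→ 2021-08-31 11:23 CYW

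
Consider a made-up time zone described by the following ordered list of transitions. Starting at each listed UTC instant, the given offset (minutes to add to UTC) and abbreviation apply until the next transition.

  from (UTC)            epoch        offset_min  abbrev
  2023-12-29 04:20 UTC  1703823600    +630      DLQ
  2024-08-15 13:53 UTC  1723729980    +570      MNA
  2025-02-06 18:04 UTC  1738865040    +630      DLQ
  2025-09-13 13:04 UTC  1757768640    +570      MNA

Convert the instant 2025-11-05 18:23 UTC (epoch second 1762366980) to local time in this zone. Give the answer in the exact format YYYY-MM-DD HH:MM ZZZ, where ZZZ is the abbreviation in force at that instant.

Query: 2025-11-05 18:23 UTC
Rule 4/4 (MNA, +09:30): 2025-09-13 13:04 UTC ≤ query < +∞
18·60 + 23 + 570 = 1673 min
1673 = 1·1440 + 233; 233 = 3·60 + 53 → 03:53, 2025-11-05 + 1 day = 2025-11-06
→ 2025-11-06 03:53 MNA

2025-11-06 03:53 MNA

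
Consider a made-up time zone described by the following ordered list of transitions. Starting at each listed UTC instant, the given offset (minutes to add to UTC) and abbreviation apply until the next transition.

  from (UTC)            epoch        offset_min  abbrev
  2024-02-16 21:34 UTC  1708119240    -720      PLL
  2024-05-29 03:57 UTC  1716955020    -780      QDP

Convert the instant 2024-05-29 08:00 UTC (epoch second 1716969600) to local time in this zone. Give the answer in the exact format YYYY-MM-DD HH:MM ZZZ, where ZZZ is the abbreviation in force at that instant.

2024-05-28 19:00 QDP

Query: 2024-05-29 08:00 UTC
Rule 2/2 (QDP, -13:00): 2024-05-29 03:57 UTC ≤ query < +∞
8·60 + 0 - 780 = -300 min
-300 = -1·1440 + 1140; 1140 = 19·60 + 0 → 19:00, 2024-05-29 - 1 day = 2024-05-28
→ 2024-05-28 19:00 QDP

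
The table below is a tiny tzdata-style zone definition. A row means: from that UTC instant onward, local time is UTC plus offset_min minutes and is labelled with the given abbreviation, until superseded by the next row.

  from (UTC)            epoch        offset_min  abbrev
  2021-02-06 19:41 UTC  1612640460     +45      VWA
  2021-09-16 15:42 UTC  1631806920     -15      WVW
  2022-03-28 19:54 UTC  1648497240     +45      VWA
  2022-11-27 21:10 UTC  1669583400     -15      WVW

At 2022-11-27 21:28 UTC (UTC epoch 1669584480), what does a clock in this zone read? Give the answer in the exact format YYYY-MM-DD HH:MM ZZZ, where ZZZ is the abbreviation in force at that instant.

2022-11-27 21:13 WVW

Query: 2022-11-27 21:28 UTC
Rule 4/4 (WVW, -00:15): 2022-11-27 21:10 UTC ≤ query < +∞
21·60 + 28 - 15 = 1273 min
1273 = 0·1440 + 1273; 1273 = 21·60 + 13 → 21:13, same day
→ 2022-11-27 21:13 WVW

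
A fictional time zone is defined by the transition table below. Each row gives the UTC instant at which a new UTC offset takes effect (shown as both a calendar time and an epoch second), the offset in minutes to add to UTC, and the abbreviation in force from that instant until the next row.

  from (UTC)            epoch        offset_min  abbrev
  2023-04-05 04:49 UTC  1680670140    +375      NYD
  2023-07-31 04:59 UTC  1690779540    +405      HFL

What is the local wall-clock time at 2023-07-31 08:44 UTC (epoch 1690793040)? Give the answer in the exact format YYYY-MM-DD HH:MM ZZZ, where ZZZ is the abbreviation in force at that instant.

Query: 2023-07-31 08:44 UTC
Rule 2/2 (HFL, +06:45): 2023-07-31 04:59 UTC ≤ query < +∞
8·60 + 44 + 405 = 929 min
929 = 0·1440 + 929; 929 = 15·60 + 29 → 15:29, same day
→ 2023-07-31 15:29 HFL

2023-07-31 15:29 HFL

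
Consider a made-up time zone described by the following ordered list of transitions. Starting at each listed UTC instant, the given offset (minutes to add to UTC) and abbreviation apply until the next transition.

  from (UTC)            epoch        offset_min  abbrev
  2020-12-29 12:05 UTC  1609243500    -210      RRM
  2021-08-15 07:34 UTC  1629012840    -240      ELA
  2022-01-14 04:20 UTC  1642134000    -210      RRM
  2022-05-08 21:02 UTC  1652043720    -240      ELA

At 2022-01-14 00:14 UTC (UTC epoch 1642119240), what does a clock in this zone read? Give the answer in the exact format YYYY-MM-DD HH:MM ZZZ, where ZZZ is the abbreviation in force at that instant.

2022-01-13 20:14 ELA

Query: 2022-01-14 00:14 UTC
Rule 2/4 (ELA, -04:00): 2021-08-15 07:34 UTC ≤ query < 2022-01-14 04:20 UTC
0·60 + 14 - 240 = -226 min
-226 = -1·1440 + 1214; 1214 = 20·60 + 14 → 20:14, 2022-01-14 - 1 day = 2022-01-13
→ 2022-01-13 20:14 ELA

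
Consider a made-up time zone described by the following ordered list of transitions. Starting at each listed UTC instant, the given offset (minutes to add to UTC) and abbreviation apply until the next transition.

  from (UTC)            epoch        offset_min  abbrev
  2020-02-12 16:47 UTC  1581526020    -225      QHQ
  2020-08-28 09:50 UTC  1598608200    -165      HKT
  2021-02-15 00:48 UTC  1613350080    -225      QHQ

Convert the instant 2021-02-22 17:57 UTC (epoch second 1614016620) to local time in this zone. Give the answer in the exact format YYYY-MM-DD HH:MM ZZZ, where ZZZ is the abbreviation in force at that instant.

2021-02-22 14:12 QHQ

Query: 2021-02-22 17:57 UTC
Rule 3/3 (QHQ, -03:45): 2021-02-15 00:48 UTC ≤ query < +∞
17·60 + 57 - 225 = 852 min
852 = 0·1440 + 852; 852 = 14·60 + 12 → 14:12, same day
→ 2021-02-22 14:12 QHQ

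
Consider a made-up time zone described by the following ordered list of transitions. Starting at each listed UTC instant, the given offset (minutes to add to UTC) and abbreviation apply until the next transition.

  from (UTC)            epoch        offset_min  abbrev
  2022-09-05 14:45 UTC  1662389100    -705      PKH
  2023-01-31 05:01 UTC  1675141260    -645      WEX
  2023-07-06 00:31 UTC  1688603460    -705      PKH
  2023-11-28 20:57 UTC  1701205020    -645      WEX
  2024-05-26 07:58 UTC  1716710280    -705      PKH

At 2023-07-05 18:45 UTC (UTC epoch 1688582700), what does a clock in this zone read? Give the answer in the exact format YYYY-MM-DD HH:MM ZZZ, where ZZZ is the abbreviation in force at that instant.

Query: 2023-07-05 18:45 UTC
Rule 2/5 (WEX, -10:45): 2023-01-31 05:01 UTC ≤ query < 2023-07-06 00:31 UTC
18·60 + 45 - 645 = 480 min
480 = 0·1440 + 480; 480 = 8·60 + 0 → 08:00, same day
→ 2023-07-05 08:00 WEX

2023-07-05 08:00 WEX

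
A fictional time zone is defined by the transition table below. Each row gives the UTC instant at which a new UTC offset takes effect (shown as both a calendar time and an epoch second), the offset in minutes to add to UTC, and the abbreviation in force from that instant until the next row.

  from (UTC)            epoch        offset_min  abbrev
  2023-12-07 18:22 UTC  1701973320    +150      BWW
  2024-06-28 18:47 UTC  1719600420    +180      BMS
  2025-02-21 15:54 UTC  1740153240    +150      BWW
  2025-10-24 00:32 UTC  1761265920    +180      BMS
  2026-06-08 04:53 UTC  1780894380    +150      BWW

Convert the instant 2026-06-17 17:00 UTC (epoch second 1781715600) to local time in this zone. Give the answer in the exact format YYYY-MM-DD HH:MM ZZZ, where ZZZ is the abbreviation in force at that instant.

2026-06-17 19:30 BWW

Query: 2026-06-17 17:00 UTC
Rule 5/5 (BWW, +02:30): 2026-06-08 04:53 UTC ≤ query < +∞
17·60 + 0 + 150 = 1170 min
1170 = 0·1440 + 1170; 1170 = 19·60 + 30 → 19:30, same day
→ 2026-06-17 19:30 BWW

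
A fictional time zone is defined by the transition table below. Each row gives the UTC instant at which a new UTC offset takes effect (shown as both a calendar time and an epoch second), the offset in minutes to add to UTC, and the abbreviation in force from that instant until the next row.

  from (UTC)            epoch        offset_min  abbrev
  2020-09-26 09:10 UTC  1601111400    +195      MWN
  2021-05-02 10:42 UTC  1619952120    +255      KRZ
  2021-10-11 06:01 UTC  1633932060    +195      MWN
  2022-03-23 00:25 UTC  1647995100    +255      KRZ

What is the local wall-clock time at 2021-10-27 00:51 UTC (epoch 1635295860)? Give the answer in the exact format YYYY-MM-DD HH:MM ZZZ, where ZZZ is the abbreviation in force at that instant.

2021-10-27 04:06 MWN

Query: 2021-10-27 00:51 UTC
Rule 3/4 (MWN, +03:15): 2021-10-11 06:01 UTC ≤ query < 2022-03-23 00:25 UTC
0·60 + 51 + 195 = 246 min
246 = 0·1440 + 246; 246 = 4·60 + 6 → 04:06, same day
→ 2021-10-27 04:06 MWN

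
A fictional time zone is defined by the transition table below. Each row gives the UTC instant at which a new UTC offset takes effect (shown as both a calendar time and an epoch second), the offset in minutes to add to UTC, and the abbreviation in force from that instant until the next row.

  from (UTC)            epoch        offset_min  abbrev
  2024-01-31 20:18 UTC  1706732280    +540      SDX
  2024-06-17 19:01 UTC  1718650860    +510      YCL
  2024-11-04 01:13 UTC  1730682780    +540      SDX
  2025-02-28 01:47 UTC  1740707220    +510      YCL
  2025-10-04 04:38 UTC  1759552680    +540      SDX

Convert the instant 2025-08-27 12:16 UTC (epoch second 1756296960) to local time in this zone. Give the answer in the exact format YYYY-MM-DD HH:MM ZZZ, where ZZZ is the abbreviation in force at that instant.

Query: 2025-08-27 12:16 UTC
Rule 4/5 (YCL, +08:30): 2025-02-28 01:47 UTC ≤ query < 2025-10-04 04:38 UTC
12·60 + 16 + 510 = 1246 min
1246 = 0·1440 + 1246; 1246 = 20·60 + 46 → 20:46, same day
→ 2025-08-27 20:46 YCL

2025-08-27 20:46 YCL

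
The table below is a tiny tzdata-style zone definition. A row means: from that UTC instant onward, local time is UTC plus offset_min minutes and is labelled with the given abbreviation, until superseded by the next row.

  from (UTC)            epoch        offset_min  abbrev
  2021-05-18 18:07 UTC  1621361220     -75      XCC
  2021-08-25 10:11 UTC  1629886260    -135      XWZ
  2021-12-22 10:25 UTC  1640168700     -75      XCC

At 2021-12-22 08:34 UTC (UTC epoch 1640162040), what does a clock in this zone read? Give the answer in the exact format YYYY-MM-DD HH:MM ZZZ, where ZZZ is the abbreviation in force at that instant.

2021-12-22 06:19 XWZ

Query: 2021-12-22 08:34 UTC
Rule 2/3 (XWZ, -02:15): 2021-08-25 10:11 UTC ≤ query < 2021-12-22 10:25 UTC
8·60 + 34 - 135 = 379 min
379 = 0·1440 + 379; 379 = 6·60 + 19 → 06:19, same day
→ 2021-12-22 06:19 XWZ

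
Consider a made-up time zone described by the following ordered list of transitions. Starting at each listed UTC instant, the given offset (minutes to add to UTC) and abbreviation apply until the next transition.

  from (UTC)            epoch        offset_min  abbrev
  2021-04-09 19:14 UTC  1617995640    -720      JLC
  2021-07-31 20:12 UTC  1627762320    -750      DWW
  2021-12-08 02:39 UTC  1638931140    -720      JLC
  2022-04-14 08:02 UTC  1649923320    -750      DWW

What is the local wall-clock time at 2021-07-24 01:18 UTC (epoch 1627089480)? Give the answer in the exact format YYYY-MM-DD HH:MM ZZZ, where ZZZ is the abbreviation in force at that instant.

2021-07-23 13:18 JLC

Query: 2021-07-24 01:18 UTC
Rule 1/4 (JLC, -12:00): 2021-04-09 19:14 UTC ≤ query < 2021-07-31 20:12 UTC
1·60 + 18 - 720 = -642 min
-642 = -1·1440 + 798; 798 = 13·60 + 18 → 13:18, 2021-07-24 - 1 day = 2021-07-23
→ 2021-07-23 13:18 JLC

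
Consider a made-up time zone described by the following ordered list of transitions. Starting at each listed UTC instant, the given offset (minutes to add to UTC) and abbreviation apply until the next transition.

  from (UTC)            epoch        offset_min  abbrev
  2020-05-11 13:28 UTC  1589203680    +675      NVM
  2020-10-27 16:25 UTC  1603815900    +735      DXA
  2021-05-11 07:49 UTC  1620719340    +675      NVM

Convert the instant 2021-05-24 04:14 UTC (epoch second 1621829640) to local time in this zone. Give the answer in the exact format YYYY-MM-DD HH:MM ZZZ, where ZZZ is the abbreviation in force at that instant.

Query: 2021-05-24 04:14 UTC
Rule 3/3 (NVM, +11:15): 2021-05-11 07:49 UTC ≤ query < +∞
4·60 + 14 + 675 = 929 min
929 = 0·1440 + 929; 929 = 15·60 + 29 → 15:29, same day
→ 2021-05-24 15:29 NVM

2021-05-24 15:29 NVM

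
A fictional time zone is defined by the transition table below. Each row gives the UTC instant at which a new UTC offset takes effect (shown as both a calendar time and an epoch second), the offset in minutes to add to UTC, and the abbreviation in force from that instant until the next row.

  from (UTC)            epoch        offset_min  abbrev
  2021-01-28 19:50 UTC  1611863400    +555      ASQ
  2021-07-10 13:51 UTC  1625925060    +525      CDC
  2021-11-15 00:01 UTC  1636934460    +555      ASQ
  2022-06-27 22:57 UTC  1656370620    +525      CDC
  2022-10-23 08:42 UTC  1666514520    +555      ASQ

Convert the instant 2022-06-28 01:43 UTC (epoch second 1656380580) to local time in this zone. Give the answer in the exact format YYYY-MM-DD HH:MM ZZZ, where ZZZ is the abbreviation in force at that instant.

Query: 2022-06-28 01:43 UTC
Rule 4/5 (CDC, +08:45): 2022-06-27 22:57 UTC ≤ query < 2022-10-23 08:42 UTC
1·60 + 43 + 525 = 628 min
628 = 0·1440 + 628; 628 = 10·60 + 28 → 10:28, same day
→ 2022-06-28 10:28 CDC

2022-06-28 10:28 CDC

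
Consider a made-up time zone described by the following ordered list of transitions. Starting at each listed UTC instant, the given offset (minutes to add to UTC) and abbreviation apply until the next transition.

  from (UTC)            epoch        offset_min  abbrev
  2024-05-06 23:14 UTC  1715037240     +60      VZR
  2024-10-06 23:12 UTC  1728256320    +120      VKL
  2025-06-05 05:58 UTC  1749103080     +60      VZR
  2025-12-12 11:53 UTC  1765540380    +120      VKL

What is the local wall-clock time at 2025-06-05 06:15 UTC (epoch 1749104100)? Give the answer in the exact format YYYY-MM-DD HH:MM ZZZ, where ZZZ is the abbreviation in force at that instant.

Query: 2025-06-05 06:15 UTC
Rule 3/4 (VZR, +01:00): 2025-06-05 05:58 UTC ≤ query < 2025-12-12 11:53 UTC
6·60 + 15 + 60 = 435 min
435 = 0·1440 + 435; 435 = 7·60 + 15 → 07:15, same day
→ 2025-06-05 07:15 VZR

2025-06-05 07:15 VZR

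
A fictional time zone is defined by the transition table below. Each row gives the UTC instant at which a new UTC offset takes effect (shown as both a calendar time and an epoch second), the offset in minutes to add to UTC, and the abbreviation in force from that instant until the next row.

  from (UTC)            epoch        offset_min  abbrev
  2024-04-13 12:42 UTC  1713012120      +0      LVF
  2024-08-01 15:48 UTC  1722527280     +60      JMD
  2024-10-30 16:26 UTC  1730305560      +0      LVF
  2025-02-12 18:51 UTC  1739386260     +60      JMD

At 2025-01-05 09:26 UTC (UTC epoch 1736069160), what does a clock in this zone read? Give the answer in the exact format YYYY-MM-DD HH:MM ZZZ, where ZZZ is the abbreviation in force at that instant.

2025-01-05 09:26 LVF

Query: 2025-01-05 09:26 UTC
Rule 3/4 (LVF, +00:00): 2024-10-30 16:26 UTC ≤ query < 2025-02-12 18:51 UTC
9·60 + 26 + 0 = 566 min
566 = 0·1440 + 566; 566 = 9·60 + 26 → 09:26, same day
→ 2025-01-05 09:26 LVF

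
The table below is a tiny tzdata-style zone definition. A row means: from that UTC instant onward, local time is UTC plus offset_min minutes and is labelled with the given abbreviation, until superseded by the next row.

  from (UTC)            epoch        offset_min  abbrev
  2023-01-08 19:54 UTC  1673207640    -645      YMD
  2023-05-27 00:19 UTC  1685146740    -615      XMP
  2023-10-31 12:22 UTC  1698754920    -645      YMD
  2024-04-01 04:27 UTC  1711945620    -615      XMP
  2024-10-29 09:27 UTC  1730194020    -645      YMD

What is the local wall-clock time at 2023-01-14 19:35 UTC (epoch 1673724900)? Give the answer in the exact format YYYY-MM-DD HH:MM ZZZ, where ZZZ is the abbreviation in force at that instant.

Query: 2023-01-14 19:35 UTC
Rule 1/5 (YMD, -10:45): 2023-01-08 19:54 UTC ≤ query < 2023-05-27 00:19 UTC
19·60 + 35 - 645 = 530 min
530 = 0·1440 + 530; 530 = 8·60 + 50 → 08:50, same day
→ 2023-01-14 08:50 YMD

2023-01-14 08:50 YMD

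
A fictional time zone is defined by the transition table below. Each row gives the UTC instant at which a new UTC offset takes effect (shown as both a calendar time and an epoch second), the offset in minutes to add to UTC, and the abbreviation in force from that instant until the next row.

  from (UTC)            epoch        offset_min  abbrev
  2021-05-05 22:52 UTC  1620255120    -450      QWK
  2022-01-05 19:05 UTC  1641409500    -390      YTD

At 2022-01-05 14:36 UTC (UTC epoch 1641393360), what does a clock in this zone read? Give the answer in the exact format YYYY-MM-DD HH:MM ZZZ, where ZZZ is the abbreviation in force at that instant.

2022-01-05 07:06 QWK

Query: 2022-01-05 14:36 UTC
Rule 1/2 (QWK, -07:30): 2021-05-05 22:52 UTC ≤ query < 2022-01-05 19:05 UTC
14·60 + 36 - 450 = 426 min
426 = 0·1440 + 426; 426 = 7·60 + 6 → 07:06, same day
→ 2022-01-05 07:06 QWK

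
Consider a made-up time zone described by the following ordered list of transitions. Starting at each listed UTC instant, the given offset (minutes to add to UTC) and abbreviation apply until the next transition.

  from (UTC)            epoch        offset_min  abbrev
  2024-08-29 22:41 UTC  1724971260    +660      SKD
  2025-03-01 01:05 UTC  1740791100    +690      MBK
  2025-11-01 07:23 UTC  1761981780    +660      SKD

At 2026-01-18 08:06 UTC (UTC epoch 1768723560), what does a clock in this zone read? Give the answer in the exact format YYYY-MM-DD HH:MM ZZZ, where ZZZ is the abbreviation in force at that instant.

Query: 2026-01-18 08:06 UTC
Rule 3/3 (SKD, +11:00): 2025-11-01 07:23 UTC ≤ query < +∞
8·60 + 6 + 660 = 1146 min
1146 = 0·1440 + 1146; 1146 = 19·60 + 6 → 19:06, same day
→ 2026-01-18 19:06 SKD

2026-01-18 19:06 SKD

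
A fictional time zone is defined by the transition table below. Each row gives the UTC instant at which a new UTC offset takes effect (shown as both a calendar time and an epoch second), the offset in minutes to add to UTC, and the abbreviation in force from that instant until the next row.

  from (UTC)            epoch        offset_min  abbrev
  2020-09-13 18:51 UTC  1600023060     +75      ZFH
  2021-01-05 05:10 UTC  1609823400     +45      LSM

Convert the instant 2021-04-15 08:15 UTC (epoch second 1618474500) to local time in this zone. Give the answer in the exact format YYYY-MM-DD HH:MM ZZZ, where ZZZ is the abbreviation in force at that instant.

2021-04-15 09:00 LSM

Query: 2021-04-15 08:15 UTC
Rule 2/2 (LSM, +00:45): 2021-01-05 05:10 UTC ≤ query < +∞
8·60 + 15 + 45 = 540 min
540 = 0·1440 + 540; 540 = 9·60 + 0 → 09:00, same day
→ 2021-04-15 09:00 LSM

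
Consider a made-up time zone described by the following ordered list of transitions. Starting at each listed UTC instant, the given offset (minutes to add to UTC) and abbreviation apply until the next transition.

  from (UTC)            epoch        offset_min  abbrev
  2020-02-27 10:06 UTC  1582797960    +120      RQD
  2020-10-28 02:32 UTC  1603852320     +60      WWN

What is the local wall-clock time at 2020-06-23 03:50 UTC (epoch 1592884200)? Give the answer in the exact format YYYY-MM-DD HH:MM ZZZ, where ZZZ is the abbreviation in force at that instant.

Query: 2020-06-23 03:50 UTC
Rule 1/2 (RQD, +02:00): 2020-02-27 10:06 UTC ≤ query < 2020-10-28 02:32 UTC
3·60 + 50 + 120 = 350 min
350 = 0·1440 + 350; 350 = 5·60 + 50 → 05:50, same day
→ 2020-06-23 05:50 RQD

2020-06-23 05:50 RQD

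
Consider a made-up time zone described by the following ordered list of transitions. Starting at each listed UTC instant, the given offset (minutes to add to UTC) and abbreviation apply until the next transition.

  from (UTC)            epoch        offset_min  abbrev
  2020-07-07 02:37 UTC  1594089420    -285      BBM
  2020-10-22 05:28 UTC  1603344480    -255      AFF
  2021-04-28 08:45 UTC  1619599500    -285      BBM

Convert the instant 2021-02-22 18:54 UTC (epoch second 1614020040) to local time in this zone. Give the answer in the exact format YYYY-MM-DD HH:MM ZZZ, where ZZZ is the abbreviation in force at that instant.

2021-02-22 14:39 AFF

Query: 2021-02-22 18:54 UTC
Rule 2/3 (AFF, -04:15): 2020-10-22 05:28 UTC ≤ query < 2021-04-28 08:45 UTC
18·60 + 54 - 255 = 879 min
879 = 0·1440 + 879; 879 = 14·60 + 39 → 14:39, same day
→ 2021-02-22 14:39 AFF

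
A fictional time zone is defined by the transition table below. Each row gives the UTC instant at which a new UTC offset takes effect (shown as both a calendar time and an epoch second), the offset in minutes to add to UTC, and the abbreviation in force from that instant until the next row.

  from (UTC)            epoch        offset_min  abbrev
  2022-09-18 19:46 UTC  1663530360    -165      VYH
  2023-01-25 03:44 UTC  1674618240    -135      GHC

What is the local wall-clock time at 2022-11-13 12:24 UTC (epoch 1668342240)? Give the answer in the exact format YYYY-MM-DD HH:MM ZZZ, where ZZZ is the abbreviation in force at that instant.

Query: 2022-11-13 12:24 UTC
Rule 1/2 (VYH, -02:45): 2022-09-18 19:46 UTC ≤ query < 2023-01-25 03:44 UTC
12·60 + 24 - 165 = 579 min
579 = 0·1440 + 579; 579 = 9·60 + 39 → 09:39, same day
→ 2022-11-13 09:39 VYH

2022-11-13 09:39 VYH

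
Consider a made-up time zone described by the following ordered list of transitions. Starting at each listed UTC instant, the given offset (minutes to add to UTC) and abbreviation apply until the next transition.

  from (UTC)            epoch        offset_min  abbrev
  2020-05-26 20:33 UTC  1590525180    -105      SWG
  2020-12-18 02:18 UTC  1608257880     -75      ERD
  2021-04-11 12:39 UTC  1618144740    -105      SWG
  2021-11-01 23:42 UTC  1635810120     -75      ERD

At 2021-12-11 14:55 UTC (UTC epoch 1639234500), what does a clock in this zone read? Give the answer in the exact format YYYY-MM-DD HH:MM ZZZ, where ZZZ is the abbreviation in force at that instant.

Query: 2021-12-11 14:55 UTC
Rule 4/4 (ERD, -01:15): 2021-11-01 23:42 UTC ≤ query < +∞
14·60 + 55 - 75 = 820 min
820 = 0·1440 + 820; 820 = 13·60 + 40 → 13:40, same day
→ 2021-12-11 13:40 ERD

2021-12-11 13:40 ERD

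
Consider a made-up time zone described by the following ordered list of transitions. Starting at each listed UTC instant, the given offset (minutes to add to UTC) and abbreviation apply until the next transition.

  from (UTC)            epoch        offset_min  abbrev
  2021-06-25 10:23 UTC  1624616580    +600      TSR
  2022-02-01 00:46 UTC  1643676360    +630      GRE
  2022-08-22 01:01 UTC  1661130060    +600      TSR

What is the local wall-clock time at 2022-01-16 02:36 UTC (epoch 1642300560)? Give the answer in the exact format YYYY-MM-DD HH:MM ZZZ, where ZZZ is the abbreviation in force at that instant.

Query: 2022-01-16 02:36 UTC
Rule 1/3 (TSR, +10:00): 2021-06-25 10:23 UTC ≤ query < 2022-02-01 00:46 UTC
2·60 + 36 + 600 = 756 min
756 = 0·1440 + 756; 756 = 12·60 + 36 → 12:36, same day
→ 2022-01-16 12:36 TSR

2022-01-16 12:36 TSR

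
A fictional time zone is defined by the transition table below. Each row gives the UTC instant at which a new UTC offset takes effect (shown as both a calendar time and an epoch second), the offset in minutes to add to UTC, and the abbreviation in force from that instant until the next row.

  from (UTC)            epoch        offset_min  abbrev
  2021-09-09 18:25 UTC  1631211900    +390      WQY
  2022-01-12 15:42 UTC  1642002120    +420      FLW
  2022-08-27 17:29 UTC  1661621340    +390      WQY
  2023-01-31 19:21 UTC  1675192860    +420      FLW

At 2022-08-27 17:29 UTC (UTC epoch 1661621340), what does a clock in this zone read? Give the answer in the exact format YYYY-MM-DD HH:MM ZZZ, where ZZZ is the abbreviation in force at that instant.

2022-08-27 23:59 WQY

Query: 2022-08-27 17:29 UTC
Rule 3/4 (WQY, +06:30): 2022-08-27 17:29 UTC ≤ query < 2023-01-31 19:21 UTC
17·60 + 29 + 390 = 1439 min
1439 = 0·1440 + 1439; 1439 = 23·60 + 59 → 23:59, same day
→ 2022-08-27 23:59 WQY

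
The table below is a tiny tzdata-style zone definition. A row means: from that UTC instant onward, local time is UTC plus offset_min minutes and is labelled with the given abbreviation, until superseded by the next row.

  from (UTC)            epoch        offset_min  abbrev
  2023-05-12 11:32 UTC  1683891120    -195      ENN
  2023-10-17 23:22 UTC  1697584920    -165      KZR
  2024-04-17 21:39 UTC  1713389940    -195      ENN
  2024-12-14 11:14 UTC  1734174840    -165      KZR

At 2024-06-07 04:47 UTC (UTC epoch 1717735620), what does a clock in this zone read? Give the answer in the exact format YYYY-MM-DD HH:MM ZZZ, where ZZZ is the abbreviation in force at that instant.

Query: 2024-06-07 04:47 UTC
Rule 3/4 (ENN, -03:15): 2024-04-17 21:39 UTC ≤ query < 2024-12-14 11:14 UTC
4·60 + 47 - 195 = 92 min
92 = 0·1440 + 92; 92 = 1·60 + 32 → 01:32, same day
→ 2024-06-07 01:32 ENN

2024-06-07 01:32 ENN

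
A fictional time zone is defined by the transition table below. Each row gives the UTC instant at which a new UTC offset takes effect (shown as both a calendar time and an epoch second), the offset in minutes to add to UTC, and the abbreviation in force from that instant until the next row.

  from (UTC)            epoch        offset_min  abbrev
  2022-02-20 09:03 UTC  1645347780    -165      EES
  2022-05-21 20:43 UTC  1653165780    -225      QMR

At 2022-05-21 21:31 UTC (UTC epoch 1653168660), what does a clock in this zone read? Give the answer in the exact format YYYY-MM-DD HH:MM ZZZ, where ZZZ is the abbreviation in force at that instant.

2022-05-21 17:46 QMR

Query: 2022-05-21 21:31 UTC
Rule 2/2 (QMR, -03:45): 2022-05-21 20:43 UTC ≤ query < +∞
21·60 + 31 - 225 = 1066 min
1066 = 0·1440 + 1066; 1066 = 17·60 + 46 → 17:46, same day
→ 2022-05-21 17:46 QMR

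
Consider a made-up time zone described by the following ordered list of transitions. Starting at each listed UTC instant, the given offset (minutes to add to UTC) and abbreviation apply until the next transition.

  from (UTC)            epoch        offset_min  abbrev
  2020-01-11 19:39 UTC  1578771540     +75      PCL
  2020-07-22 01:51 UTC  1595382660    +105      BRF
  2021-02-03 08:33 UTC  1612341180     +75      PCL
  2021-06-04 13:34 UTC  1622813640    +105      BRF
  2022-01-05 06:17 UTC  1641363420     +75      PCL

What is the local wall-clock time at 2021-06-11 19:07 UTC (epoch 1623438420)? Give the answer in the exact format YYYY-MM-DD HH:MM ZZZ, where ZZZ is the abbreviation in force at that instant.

2021-06-11 20:52 BRF

Query: 2021-06-11 19:07 UTC
Rule 4/5 (BRF, +01:45): 2021-06-04 13:34 UTC ≤ query < 2022-01-05 06:17 UTC
19·60 + 7 + 105 = 1252 min
1252 = 0·1440 + 1252; 1252 = 20·60 + 52 → 20:52, same day
→ 2021-06-11 20:52 BRF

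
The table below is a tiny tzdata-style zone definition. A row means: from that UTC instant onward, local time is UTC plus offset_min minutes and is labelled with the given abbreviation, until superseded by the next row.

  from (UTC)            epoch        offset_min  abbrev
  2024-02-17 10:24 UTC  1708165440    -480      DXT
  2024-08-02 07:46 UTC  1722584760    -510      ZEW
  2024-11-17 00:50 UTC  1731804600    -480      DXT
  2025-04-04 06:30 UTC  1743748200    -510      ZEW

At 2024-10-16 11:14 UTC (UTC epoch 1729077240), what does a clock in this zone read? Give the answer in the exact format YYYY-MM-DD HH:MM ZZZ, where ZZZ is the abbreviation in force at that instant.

Query: 2024-10-16 11:14 UTC
Rule 2/4 (ZEW, -08:30): 2024-08-02 07:46 UTC ≤ query < 2024-11-17 00:50 UTC
11·60 + 14 - 510 = 164 min
164 = 0·1440 + 164; 164 = 2·60 + 44 → 02:44, same day
→ 2024-10-16 02:44 ZEW

2024-10-16 02:44 ZEW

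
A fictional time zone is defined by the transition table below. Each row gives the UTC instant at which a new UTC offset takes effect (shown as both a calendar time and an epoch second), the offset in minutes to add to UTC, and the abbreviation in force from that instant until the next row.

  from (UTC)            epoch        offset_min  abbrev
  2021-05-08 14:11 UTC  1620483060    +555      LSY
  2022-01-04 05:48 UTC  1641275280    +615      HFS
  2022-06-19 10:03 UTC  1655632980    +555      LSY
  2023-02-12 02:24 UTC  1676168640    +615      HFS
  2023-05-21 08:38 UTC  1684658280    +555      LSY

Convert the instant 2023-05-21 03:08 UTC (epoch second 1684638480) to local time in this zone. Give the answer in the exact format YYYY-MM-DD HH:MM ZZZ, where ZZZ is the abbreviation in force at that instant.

2023-05-21 13:23 HFS

Query: 2023-05-21 03:08 UTC
Rule 4/5 (HFS, +10:15): 2023-02-12 02:24 UTC ≤ query < 2023-05-21 08:38 UTC
3·60 + 8 + 615 = 803 min
803 = 0·1440 + 803; 803 = 13·60 + 23 → 13:23, same day
→ 2023-05-21 13:23 HFS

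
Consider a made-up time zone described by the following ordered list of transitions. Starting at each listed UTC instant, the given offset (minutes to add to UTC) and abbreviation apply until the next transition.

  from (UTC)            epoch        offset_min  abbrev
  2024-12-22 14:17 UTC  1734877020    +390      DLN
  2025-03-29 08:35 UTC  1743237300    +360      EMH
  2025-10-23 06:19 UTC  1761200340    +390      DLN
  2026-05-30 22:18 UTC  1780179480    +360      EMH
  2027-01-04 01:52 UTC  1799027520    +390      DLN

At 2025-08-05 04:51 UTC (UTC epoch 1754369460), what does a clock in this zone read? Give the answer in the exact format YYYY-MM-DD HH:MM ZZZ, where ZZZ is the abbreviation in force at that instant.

2025-08-05 10:51 EMH

Query: 2025-08-05 04:51 UTC
Rule 2/5 (EMH, +06:00): 2025-03-29 08:35 UTC ≤ query < 2025-10-23 06:19 UTC
4·60 + 51 + 360 = 651 min
651 = 0·1440 + 651; 651 = 10·60 + 51 → 10:51, same day
→ 2025-08-05 10:51 EMH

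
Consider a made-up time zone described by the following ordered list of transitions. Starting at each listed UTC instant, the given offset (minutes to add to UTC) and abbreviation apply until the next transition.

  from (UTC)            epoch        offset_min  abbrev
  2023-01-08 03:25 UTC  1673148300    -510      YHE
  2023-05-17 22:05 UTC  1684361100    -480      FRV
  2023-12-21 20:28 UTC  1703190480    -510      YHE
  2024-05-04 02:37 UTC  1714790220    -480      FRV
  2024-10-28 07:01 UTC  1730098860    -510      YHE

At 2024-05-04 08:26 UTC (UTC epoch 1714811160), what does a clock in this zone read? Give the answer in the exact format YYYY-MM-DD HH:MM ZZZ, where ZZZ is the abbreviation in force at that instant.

2024-05-04 00:26 FRV

Query: 2024-05-04 08:26 UTC
Rule 4/5 (FRV, -08:00): 2024-05-04 02:37 UTC ≤ query < 2024-10-28 07:01 UTC
8·60 + 26 - 480 = 26 min
26 = 0·1440 + 26; 26 = 0·60 + 26 → 00:26, same day
→ 2024-05-04 00:26 FRV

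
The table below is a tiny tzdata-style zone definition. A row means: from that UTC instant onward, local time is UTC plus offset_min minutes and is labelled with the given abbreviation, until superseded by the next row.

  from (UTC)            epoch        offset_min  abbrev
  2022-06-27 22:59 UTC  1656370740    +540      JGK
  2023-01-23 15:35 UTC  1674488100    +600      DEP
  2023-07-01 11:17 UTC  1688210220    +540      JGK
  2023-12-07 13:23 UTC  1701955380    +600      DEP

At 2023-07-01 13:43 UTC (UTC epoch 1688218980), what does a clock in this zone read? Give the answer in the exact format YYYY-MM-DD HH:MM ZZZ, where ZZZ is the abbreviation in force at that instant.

2023-07-01 22:43 JGK

Query: 2023-07-01 13:43 UTC
Rule 3/4 (JGK, +09:00): 2023-07-01 11:17 UTC ≤ query < 2023-12-07 13:23 UTC
13·60 + 43 + 540 = 1363 min
1363 = 0·1440 + 1363; 1363 = 22·60 + 43 → 22:43, same day
→ 2023-07-01 22:43 JGK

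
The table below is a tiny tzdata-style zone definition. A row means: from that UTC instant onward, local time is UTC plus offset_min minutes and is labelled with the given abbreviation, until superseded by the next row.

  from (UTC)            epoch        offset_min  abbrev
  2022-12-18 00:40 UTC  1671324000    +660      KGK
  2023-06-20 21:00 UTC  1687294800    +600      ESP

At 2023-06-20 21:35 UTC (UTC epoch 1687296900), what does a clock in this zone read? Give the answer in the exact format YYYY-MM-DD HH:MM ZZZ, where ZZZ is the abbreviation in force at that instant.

2023-06-21 07:35 ESP

Query: 2023-06-20 21:35 UTC
Rule 2/2 (ESP, +10:00): 2023-06-20 21:00 UTC ≤ query < +∞
21·60 + 35 + 600 = 1895 min
1895 = 1·1440 + 455; 455 = 7·60 + 35 → 07:35, 2023-06-20 + 1 day = 2023-06-21
→ 2023-06-21 07:35 ESP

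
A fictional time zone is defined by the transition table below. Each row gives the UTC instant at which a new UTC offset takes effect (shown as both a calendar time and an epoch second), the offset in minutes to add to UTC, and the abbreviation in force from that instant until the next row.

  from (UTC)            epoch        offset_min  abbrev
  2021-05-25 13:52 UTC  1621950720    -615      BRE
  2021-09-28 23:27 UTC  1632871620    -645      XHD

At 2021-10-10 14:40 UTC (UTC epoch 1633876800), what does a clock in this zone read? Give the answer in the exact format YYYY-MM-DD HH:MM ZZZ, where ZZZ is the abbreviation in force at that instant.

2021-10-10 03:55 XHD

Query: 2021-10-10 14:40 UTC
Rule 2/2 (XHD, -10:45): 2021-09-28 23:27 UTC ≤ query < +∞
14·60 + 40 - 645 = 235 min
235 = 0·1440 + 235; 235 = 3·60 + 55 → 03:55, same day
→ 2021-10-10 03:55 XHD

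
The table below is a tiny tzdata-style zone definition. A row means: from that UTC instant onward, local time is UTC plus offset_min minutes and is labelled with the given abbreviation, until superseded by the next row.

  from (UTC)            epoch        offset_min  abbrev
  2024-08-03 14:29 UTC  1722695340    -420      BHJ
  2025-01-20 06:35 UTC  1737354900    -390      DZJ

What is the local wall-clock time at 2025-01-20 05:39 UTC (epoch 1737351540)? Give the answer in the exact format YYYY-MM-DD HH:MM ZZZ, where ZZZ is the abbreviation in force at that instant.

Query: 2025-01-20 05:39 UTC
Rule 1/2 (BHJ, -07:00): 2024-08-03 14:29 UTC ≤ query < 2025-01-20 06:35 UTC
5·60 + 39 - 420 = -81 min
-81 = -1·1440 + 1359; 1359 = 22·60 + 39 → 22:39, 2025-01-20 - 1 day = 2025-01-19
→ 2025-01-19 22:39 BHJ

2025-01-19 22:39 BHJ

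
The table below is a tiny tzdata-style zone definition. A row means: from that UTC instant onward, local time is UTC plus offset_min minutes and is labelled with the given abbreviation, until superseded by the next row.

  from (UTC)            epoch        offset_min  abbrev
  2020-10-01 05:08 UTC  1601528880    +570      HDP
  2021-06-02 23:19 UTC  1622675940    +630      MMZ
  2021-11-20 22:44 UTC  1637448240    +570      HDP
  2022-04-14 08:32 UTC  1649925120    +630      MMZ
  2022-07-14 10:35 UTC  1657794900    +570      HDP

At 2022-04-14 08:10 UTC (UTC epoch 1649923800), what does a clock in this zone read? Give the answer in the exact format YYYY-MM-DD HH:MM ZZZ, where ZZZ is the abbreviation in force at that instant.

Query: 2022-04-14 08:10 UTC
Rule 3/5 (HDP, +09:30): 2021-11-20 22:44 UTC ≤ query < 2022-04-14 08:32 UTC
8·60 + 10 + 570 = 1060 min
1060 = 0·1440 + 1060; 1060 = 17·60 + 40 → 17:40, same day
→ 2022-04-14 17:40 HDP

2022-04-14 17:40 HDP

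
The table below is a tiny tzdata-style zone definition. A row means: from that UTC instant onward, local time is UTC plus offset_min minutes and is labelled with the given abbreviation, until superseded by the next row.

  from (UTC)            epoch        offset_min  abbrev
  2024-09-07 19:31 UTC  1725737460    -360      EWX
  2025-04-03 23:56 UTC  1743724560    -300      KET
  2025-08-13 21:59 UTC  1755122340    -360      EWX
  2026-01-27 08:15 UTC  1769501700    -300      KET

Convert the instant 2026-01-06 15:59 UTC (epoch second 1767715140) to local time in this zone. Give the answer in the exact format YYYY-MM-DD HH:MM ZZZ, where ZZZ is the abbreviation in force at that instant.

2026-01-06 09:59 EWX

Query: 2026-01-06 15:59 UTC
Rule 3/4 (EWX, -06:00): 2025-08-13 21:59 UTC ≤ query < 2026-01-27 08:15 UTC
15·60 + 59 - 360 = 599 min
599 = 0·1440 + 599; 599 = 9·60 + 59 → 09:59, same day
→ 2026-01-06 09:59 EWX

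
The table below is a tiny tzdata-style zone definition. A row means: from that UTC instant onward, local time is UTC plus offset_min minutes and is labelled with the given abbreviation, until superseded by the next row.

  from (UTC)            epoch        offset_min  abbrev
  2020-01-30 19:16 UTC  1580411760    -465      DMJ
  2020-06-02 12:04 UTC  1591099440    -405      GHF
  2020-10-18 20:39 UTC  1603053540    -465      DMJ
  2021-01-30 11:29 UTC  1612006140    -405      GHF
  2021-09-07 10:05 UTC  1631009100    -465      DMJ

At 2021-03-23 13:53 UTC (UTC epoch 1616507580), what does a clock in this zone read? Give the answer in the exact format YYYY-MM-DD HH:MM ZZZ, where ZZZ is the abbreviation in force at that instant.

Query: 2021-03-23 13:53 UTC
Rule 4/5 (GHF, -06:45): 2021-01-30 11:29 UTC ≤ query < 2021-09-07 10:05 UTC
13·60 + 53 - 405 = 428 min
428 = 0·1440 + 428; 428 = 7·60 + 8 → 07:08, same day
→ 2021-03-23 07:08 GHF

2021-03-23 07:08 GHF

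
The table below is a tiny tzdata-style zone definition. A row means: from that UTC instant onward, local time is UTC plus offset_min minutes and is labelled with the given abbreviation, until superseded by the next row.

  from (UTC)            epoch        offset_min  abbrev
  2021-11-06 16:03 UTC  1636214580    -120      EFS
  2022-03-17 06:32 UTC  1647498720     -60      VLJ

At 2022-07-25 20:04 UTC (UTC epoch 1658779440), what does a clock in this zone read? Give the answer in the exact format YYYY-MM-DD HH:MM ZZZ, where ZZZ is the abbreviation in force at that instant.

Query: 2022-07-25 20:04 UTC
Rule 2/2 (VLJ, -01:00): 2022-03-17 06:32 UTC ≤ query < +∞
20·60 + 4 - 60 = 1144 min
1144 = 0·1440 + 1144; 1144 = 19·60 + 4 → 19:04, same day
→ 2022-07-25 19:04 VLJ

2022-07-25 19:04 VLJ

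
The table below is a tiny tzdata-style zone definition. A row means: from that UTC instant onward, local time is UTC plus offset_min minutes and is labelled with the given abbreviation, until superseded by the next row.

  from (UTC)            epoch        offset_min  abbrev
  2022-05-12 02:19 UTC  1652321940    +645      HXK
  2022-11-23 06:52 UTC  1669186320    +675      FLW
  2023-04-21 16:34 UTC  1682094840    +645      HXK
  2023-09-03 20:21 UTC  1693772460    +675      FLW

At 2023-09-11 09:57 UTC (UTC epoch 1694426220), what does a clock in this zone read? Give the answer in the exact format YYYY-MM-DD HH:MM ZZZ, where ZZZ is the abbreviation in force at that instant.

2023-09-11 21:12 FLW

Query: 2023-09-11 09:57 UTC
Rule 4/4 (FLW, +11:15): 2023-09-03 20:21 UTC ≤ query < +∞
9·60 + 57 + 675 = 1272 min
1272 = 0·1440 + 1272; 1272 = 21·60 + 12 → 21:12, same day
→ 2023-09-11 21:12 FLW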